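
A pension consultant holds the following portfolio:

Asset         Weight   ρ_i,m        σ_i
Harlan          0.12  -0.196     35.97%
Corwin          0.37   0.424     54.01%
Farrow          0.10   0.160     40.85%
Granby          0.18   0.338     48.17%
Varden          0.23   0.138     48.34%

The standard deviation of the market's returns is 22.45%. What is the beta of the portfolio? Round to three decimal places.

0.568

β_Harlan = -0.196 × 35.97% / 22.45% = -0.3140
β_Corwin = 0.424 × 54.01% / 22.45% = 1.0201
β_Farrow = 0.160 × 40.85% / 22.45% = 0.2911
β_Granby = 0.338 × 48.17% / 22.45% = 0.7252
β_Varden = 0.138 × 48.34% / 22.45% = 0.2971
β_P = Σ w_i β_i = 0.12×-0.3140 + 0.37×1.0201 + 0.10×0.2911 + 0.18×0.7252 + 0.23×0.2971 = 0.5677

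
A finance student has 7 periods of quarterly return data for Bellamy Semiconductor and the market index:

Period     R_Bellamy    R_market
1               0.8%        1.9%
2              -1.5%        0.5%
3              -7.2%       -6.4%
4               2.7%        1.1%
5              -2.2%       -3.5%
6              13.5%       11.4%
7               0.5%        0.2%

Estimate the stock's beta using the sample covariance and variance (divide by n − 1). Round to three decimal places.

1.120

Mean R_i = (0.8 − 1.5 − 7.2 + 2.7 − 2.2 + 13.5 + 0.5) / 7 = 0.9429%
Mean R_m = (1.9 + 0.5 − 6.4 + 1.1 − 3.5 + 11.4 + 0.2) / 7 = 0.7429%
Σ(R_i − R̄_i)(R_m − R̄_m) = 206.6171  ⇒  Cov = 206.6171 / 6 = 34.4362
Σ(R_m − R̄_m)² = 184.4171  ⇒  Var(R_m) = 184.4171 / 6 = 30.7362
β = Cov / Var(R_m) = 34.4362 / 30.7362 = 1.1204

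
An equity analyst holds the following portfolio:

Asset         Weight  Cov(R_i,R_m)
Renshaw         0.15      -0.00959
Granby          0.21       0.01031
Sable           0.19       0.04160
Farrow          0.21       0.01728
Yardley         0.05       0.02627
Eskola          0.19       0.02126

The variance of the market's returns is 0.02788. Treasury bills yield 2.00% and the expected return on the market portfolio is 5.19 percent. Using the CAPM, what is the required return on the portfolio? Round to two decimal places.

4.02%

β_Renshaw = -0.00959 / 0.02788 = -0.3440
β_Granby = 0.01031 / 0.02788 = 0.3698
β_Sable = 0.04160 / 0.02788 = 1.4921
β_Farrow = 0.01728 / 0.02788 = 0.6198
β_Yardley = 0.02627 / 0.02788 = 0.9423
β_Eskola = 0.02126 / 0.02788 = 0.7626
β_P = Σ w_i β_i = 0.15×-0.3440 + 0.21×0.3698 + 0.19×1.4921 + 0.21×0.6198 + 0.05×0.9423 + 0.19×0.7626 = 0.6317
MRP = 5.19% − 2.00% = 3.19%
E(R_P) = R_f + β_P × MRP = 2.00% + 0.6317 × 3.19% = 4.02%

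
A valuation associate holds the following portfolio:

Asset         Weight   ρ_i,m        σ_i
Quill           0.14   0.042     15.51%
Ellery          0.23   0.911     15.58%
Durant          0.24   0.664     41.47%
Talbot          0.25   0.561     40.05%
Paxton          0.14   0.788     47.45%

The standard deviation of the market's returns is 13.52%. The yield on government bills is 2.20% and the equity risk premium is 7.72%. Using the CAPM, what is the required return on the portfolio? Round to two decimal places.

14.09%

β_Quill = 0.042 × 15.51% / 13.52% = 0.0482
β_Ellery = 0.911 × 15.58% / 13.52% = 1.0498
β_Durant = 0.664 × 41.47% / 13.52% = 2.0367
β_Talbot = 0.561 × 40.05% / 13.52% = 1.6618
β_Paxton = 0.788 × 47.45% / 13.52% = 2.7656
β_P = Σ w_i β_i = 0.14×0.0482 + 0.23×1.0498 + 0.24×2.0367 + 0.25×1.6618 + 0.14×2.7656 = 1.5396
E(R_P) = R_f + β_P × MRP = 2.20% + 1.5396 × 7.72% = 14.09%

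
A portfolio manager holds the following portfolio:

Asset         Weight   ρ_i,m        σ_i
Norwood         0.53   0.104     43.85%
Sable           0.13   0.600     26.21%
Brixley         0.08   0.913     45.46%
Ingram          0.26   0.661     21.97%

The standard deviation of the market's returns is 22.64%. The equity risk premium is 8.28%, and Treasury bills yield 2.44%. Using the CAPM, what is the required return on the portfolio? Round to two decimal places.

6.67%

β_Norwood = 0.104 × 43.85% / 22.64% = 0.2014
β_Sable = 0.600 × 26.21% / 22.64% = 0.6946
β_Brixley = 0.913 × 45.46% / 22.64% = 1.8333
β_Ingram = 0.661 × 21.97% / 22.64% = 0.6414
β_P = Σ w_i β_i = 0.53×0.2014 + 0.13×0.6946 + 0.08×1.8333 + 0.26×0.6414 = 0.5105
E(R_P) = R_f + β_P × MRP = 2.44% + 0.5105 × 8.28% = 6.67%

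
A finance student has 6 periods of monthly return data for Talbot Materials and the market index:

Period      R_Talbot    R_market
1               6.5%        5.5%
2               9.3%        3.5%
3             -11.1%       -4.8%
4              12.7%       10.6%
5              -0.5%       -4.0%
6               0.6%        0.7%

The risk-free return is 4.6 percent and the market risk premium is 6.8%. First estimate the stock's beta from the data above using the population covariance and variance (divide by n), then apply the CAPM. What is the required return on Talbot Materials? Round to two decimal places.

13.48%

Mean R_i = (6.5 + 9.3 − 11.1 + 12.7 − 0.5 + 0.6) / 6 = 2.9167%
Mean R_m = (5.5 + 3.5 − 4.8 + 10.6 − 4.0 + 0.7) / 6 = 1.9167%
Σ(R_i − R̄_i)(R_m − R̄_m) = 225.0783  ⇒  Cov = 225.0783 / 6 = 37.5131
Σ(R_m − R̄_m)² = 172.3483  ⇒  Var(R_m) = 172.3483 / 6 = 28.7247
β = Cov / Var(R_m) = 37.5131 / 28.7247 = 1.3060
E(R) = R_f + β × MRP = 4.6% + 1.3060 × 6.8% = 13.48%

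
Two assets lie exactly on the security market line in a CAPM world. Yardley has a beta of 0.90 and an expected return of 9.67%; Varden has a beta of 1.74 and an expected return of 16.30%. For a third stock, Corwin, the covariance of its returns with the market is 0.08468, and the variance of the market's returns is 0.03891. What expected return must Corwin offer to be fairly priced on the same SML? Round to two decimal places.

19.74%

MRP = (16.30% − 9.67%) / (1.74 − 0.90) = 7.8929%
R_f = 9.67% − 0.90 × 7.8929% = 2.5664%
β_Corwin = Cov / Var(R_m) = 0.08468 / 0.03891 = 2.1763
E(R_Corwin) = R_f + β × MRP = 2.5664% + 2.1763 × 7.8929% = 19.74%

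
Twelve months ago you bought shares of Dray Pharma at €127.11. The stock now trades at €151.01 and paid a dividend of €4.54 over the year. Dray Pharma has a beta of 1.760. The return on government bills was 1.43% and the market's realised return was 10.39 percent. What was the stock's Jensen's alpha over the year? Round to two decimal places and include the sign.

+5.17%

Realised HPR = (P1 + D1 − P0) / P0 = (151.01 + 4.54 − 127.11) / 127.11 = 28.44 / 127.11 = 22.3743%
MRP = 10.39% − 1.43% = 8.96%
CAPM required = R_f + β·MRP = 1.43% + 1.760 × 8.96% = 17.19960%
α = realised − required = 22.3743% − 17.19960% = +5.17%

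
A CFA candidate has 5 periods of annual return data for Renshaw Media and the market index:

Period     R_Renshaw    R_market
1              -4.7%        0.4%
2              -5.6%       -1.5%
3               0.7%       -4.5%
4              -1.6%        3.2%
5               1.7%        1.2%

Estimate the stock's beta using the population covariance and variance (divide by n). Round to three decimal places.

-0.058

Mean R_i = (-4.7 − 5.6 + 0.7 − 1.6 + 1.7) / 5 = -1.9000%
Mean R_m = (0.4 − 1.5 − 4.5 + 3.2 + 1.2) / 5 = -0.2400%
Σ(R_i − R̄_i)(R_m − R̄_m) = -1.9900  ⇒  Cov = -1.9900 / 5 = -0.3980
Σ(R_m − R̄_m)² = 34.0520  ⇒  Var(R_m) = 34.0520 / 5 = 6.8104
β = Cov / Var(R_m) = -0.3980 / 6.8104 = -0.0584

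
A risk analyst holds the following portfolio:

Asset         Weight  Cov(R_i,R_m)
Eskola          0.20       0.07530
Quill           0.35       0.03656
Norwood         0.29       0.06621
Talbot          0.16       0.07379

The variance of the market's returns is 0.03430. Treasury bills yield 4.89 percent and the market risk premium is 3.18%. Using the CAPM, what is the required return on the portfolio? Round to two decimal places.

β_Eskola = 0.07530 / 0.03430 = 2.1953
β_Quill = 0.03656 / 0.03430 = 1.0659
β_Norwood = 0.06621 / 0.03430 = 1.9303
β_Talbot = 0.07379 / 0.03430 = 2.1513
β_P = Σ w_i β_i = 0.20×2.1953 + 0.35×1.0659 + 0.29×1.9303 + 0.16×2.1513 = 1.7161
E(R_P) = R_f + β_P × MRP = 4.89% + 1.7161 × 3.18% = 10.35%

10.35%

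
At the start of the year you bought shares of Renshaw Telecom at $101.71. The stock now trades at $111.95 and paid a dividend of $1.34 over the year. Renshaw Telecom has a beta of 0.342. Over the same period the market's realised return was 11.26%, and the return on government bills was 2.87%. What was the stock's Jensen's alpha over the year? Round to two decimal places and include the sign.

+5.65%

Realised HPR = (P1 + D1 − P0) / P0 = (111.95 + 1.34 − 101.71) / 101.71 = 11.58 / 101.71 = 11.3853%
MRP = 11.26% − 2.87% = 8.39%
CAPM required = R_f + β·MRP = 2.87% + 0.342 × 8.39% = 5.73938%
α = realised − required = 11.3853% − 5.73938% = +5.65%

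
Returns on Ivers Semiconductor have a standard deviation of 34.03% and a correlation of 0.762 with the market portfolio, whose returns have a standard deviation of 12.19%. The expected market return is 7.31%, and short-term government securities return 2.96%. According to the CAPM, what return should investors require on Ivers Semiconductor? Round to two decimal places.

12.21%

β = ρ × σ_i / σ_m = 0.762 × 34.03% / 12.19% = 2.1272
MRP = 7.31% − 2.96% = 4.35%
E(R) = 2.96% + 2.1272 × 4.35% = 12.21%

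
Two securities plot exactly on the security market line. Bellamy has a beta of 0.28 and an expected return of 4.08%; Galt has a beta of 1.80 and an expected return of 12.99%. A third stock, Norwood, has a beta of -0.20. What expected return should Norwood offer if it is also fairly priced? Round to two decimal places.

1.27%

MRP (SML slope) = (12.99% − 4.08%) / (1.80 − 0.28) = 8.91% / 1.52 = 5.8618%
R_f (intercept) = 4.08% − 0.28 × 5.8618% = 2.4387%
E(R_Norwood) = R_f + β × MRP = 2.4387% + -0.20 × 5.8618% = 1.27%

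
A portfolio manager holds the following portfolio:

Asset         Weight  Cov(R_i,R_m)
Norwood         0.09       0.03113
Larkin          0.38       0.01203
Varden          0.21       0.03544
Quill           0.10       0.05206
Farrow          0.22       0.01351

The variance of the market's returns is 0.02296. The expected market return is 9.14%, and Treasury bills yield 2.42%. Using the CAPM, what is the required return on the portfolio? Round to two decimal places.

9.15%

β_Norwood = 0.03113 / 0.02296 = 1.3558
β_Larkin = 0.01203 / 0.02296 = 0.5240
β_Varden = 0.03544 / 0.02296 = 1.5436
β_Quill = 0.05206 / 0.02296 = 2.2674
β_Farrow = 0.01351 / 0.02296 = 0.5884
β_P = Σ w_i β_i = 0.09×1.3558 + 0.38×0.5240 + 0.21×1.5436 + 0.10×2.2674 + 0.22×0.5884 = 1.0015
MRP = 9.14% − 2.42% = 6.72%
E(R_P) = R_f + β_P × MRP = 2.42% + 1.0015 × 6.72% = 9.15%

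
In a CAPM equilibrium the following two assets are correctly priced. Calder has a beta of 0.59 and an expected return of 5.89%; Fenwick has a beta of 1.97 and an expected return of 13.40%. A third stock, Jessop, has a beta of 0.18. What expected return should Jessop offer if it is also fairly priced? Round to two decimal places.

3.66%

MRP (SML slope) = (13.40% − 5.89%) / (1.97 − 0.59) = 7.51% / 1.38 = 5.4420%
R_f (intercept) = 5.89% − 0.59 × 5.4420% = 2.6792%
E(R_Jessop) = R_f + β × MRP = 2.6792% + 0.18 × 5.4420% = 3.66%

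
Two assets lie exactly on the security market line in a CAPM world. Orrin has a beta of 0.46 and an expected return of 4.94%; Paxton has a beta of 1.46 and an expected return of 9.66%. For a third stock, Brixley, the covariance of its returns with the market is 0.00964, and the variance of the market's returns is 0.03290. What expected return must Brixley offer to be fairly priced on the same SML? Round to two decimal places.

MRP = (9.66% − 4.94%) / (1.46 − 0.46) = 4.7200%
R_f = 4.94% − 0.46 × 4.7200% = 2.7688%
β_Brixley = Cov / Var(R_m) = 0.00964 / 0.03290 = 0.2930
E(R_Brixley) = R_f + β × MRP = 2.7688% + 0.2930 × 4.7200% = 4.15%

4.15%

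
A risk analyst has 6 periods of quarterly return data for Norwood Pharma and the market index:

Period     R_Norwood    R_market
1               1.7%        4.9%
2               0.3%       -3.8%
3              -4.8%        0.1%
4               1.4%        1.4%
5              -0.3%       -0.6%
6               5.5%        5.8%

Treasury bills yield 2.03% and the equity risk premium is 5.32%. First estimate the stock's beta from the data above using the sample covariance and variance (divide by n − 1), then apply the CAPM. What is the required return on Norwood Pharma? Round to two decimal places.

4.99%

Mean R_i = (1.7 + 0.3 − 4.8 + 1.4 − 0.3 + 5.5) / 6 = 0.6333%
Mean R_m = (4.9 − 3.8 + 0.1 + 1.4 − 0.6 + 5.8) / 6 = 1.3000%
Σ(R_i − R̄_i)(R_m − R̄_m) = 35.8100  ⇒  Cov = 35.8100 / 5 = 7.1620
Σ(R_m − R̄_m)² = 64.2800  ⇒  Var(R_m) = 64.2800 / 5 = 12.8560
β = Cov / Var(R_m) = 7.1620 / 12.8560 = 0.5571
E(R) = R_f + β × MRP = 2.03% + 0.5571 × 5.32% = 4.99%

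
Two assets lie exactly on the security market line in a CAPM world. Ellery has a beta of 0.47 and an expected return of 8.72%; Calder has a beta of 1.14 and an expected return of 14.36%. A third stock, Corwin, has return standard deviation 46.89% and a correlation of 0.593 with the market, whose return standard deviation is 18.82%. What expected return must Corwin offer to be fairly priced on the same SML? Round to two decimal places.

MRP = (14.36% − 8.72%) / (1.14 − 0.47) = 8.4179%
R_f = 8.72% − 0.47 × 8.4179% = 4.7636%
β_Corwin = ρ·σ_i/σ_m = 0.593 × 46.89 / 18.82 = 1.4775
E(R_Corwin) = R_f + β × MRP = 4.7636% + 1.4775 × 8.4179% = 17.20%

17.20%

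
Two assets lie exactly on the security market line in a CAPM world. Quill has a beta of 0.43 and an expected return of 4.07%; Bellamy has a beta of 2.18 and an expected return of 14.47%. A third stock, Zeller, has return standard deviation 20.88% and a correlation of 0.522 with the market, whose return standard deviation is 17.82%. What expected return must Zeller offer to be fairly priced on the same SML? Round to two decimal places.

5.15%

MRP = (14.47% − 4.07%) / (2.18 − 0.43) = 5.9429%
R_f = 4.07% − 0.43 × 5.9429% = 1.5146%
β_Zeller = ρ·σ_i/σ_m = 0.522 × 20.88 / 17.82 = 0.6116
E(R_Zeller) = R_f + β × MRP = 1.5146% + 0.6116 × 5.9429% = 5.15%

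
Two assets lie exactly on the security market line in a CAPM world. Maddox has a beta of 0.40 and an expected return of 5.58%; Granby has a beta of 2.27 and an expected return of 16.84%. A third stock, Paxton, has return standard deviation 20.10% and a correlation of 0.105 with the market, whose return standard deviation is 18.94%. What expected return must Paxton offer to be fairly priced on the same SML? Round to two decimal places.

3.84%

MRP = (16.84% − 5.58%) / (2.27 − 0.40) = 6.0214%
R_f = 5.58% − 0.40 × 6.0214% = 3.1714%
β_Paxton = ρ·σ_i/σ_m = 0.105 × 20.10 / 18.94 = 0.1114
E(R_Paxton) = R_f + β × MRP = 3.1714% + 0.1114 × 6.0214% = 3.84%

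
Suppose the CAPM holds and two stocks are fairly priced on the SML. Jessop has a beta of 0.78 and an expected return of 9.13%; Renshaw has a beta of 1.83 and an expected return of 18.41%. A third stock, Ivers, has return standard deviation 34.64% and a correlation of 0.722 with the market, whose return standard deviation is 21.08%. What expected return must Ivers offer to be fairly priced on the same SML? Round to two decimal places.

12.72%

MRP = (18.41% − 9.13%) / (1.83 − 0.78) = 8.8381%
R_f = 9.13% − 0.78 × 8.8381% = 2.2363%
β_Ivers = ρ·σ_i/σ_m = 0.722 × 34.64 / 21.08 = 1.1864
E(R_Ivers) = R_f + β × MRP = 2.2363% + 1.1864 × 8.8381% = 12.72%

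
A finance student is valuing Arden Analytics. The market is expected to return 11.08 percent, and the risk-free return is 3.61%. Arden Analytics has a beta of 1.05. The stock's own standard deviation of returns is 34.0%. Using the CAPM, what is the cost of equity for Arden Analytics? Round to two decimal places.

11.45%

Market risk premium = E(R_m) − R_f = 11.08% − 3.61% = 7.47%
E(R) = R_f + β × MRP = 3.61% + 1.05 × 7.47% = 11.45%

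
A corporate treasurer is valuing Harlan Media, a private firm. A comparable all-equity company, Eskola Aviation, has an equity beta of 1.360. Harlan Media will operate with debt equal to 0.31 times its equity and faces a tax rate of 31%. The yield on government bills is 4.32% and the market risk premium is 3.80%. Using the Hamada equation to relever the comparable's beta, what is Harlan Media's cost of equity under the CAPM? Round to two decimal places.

10.59%

β_L = β_U × [1 + (1 − t)(D/E)] = 1.360 × [1 + (1 − 0.31) × 0.31]
    = 1.360 × [1 + 0.69 × 0.31] = 1.360 × 1.2139 = 1.6509
E(R) = R_f + β_L × MRP = 4.32% + 1.6509 × 3.80% = 10.59%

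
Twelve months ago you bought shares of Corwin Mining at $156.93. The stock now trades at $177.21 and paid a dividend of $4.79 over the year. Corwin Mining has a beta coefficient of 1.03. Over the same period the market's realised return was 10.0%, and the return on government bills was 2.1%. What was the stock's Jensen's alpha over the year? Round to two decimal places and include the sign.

+5.74%

Realised HPR = (P1 + D1 − P0) / P0 = (177.21 + 4.79 − 156.93) / 156.93 = 25.07 / 156.93 = 15.9753%
MRP = 10.0% − 2.1% = 7.90%
CAPM required = R_f + β·MRP = 2.1% + 1.03 × 7.9% = 10.2370%
α = realised − required = 15.9753% − 10.2370% = +5.74%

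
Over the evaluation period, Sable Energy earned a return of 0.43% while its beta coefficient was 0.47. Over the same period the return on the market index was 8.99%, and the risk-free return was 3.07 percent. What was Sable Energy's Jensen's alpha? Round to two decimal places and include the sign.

Market excess return = 8.99% − 3.07% = 5.92%
CAPM benchmark = R_f + β(R_m − R_f) = 3.07% + 0.47 × 5.92% = 5.8524%
α = actual − benchmark = 0.43% − 5.8524% = -5.42%

-5.42%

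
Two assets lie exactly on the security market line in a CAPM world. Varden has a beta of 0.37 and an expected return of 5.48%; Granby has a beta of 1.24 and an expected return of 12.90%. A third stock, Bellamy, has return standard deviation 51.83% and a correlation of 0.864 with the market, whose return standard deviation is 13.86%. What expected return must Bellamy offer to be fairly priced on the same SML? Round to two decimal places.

29.88%

MRP = (12.90% − 5.48%) / (1.24 − 0.37) = 8.5287%
R_f = 5.48% − 0.37 × 8.5287% = 2.3244%
β_Bellamy = ρ·σ_i/σ_m = 0.864 × 51.83 / 13.86 = 3.2310
E(R_Bellamy) = R_f + β × MRP = 2.3244% + 3.2310 × 8.5287% = 29.88%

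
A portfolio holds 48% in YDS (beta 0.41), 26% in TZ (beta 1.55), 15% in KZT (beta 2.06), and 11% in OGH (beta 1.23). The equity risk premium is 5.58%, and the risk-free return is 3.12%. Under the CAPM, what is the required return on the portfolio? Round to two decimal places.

8.95%

β_P = Σ w_i β_i = 0.48×0.41 + 0.26×1.55 + 0.15×2.06 + 0.11×1.23 = 1.0441
E(R_P) = R_f + β_P × MRP = 3.12% + 1.0441 × 5.58% = 8.95%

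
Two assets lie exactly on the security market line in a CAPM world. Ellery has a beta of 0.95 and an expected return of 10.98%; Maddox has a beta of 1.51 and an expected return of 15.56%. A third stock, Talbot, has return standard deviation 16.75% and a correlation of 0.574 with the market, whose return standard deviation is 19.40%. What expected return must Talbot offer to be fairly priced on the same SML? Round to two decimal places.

MRP = (15.56% − 10.98%) / (1.51 − 0.95) = 8.1786%
R_f = 10.98% − 0.95 × 8.1786% = 3.2103%
β_Talbot = ρ·σ_i/σ_m = 0.574 × 16.75 / 19.40 = 0.4956
E(R_Talbot) = R_f + β × MRP = 3.2103% + 0.4956 × 8.1786% = 7.26%

7.26%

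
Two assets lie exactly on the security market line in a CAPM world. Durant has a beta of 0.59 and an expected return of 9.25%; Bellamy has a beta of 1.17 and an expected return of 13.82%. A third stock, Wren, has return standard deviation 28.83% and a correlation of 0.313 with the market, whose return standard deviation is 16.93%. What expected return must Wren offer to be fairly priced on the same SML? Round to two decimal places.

8.80%

MRP = (13.82% − 9.25%) / (1.17 − 0.59) = 7.8793%
R_f = 9.25% − 0.59 × 7.8793% = 4.6012%
β_Wren = ρ·σ_i/σ_m = 0.313 × 28.83 / 16.93 = 0.5330
E(R_Wren) = R_f + β × MRP = 4.6012% + 0.5330 × 7.8793% = 8.80%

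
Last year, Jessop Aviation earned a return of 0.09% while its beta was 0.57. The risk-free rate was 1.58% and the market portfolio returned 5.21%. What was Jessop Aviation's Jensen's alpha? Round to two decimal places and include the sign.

-3.56%

Market excess return = 5.21% − 1.58% = 3.63%
CAPM benchmark = R_f + β(R_m − R_f) = 1.58% + 0.57 × 3.63% = 3.6491%
α = actual − benchmark = 0.09% − 3.6491% = -3.56%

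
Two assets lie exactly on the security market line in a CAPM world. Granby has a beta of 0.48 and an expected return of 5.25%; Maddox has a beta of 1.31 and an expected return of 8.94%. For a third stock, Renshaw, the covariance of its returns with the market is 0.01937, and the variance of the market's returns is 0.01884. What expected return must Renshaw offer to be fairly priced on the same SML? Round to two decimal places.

MRP = (8.94% − 5.25%) / (1.31 − 0.48) = 4.4458%
R_f = 5.25% − 0.48 × 4.4458% = 3.1160%
β_Renshaw = Cov / Var(R_m) = 0.01937 / 0.01884 = 1.0281
E(R_Renshaw) = R_f + β × MRP = 3.1160% + 1.0281 × 4.4458% = 7.69%

7.69%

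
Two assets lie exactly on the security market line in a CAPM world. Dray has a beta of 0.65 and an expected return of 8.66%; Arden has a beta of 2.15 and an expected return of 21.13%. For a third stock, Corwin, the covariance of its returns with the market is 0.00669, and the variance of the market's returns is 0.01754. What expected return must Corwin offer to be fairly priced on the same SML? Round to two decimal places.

6.43%

MRP = (21.13% − 8.66%) / (2.15 − 0.65) = 8.3133%
R_f = 8.66% − 0.65 × 8.3133% = 3.2564%
β_Corwin = Cov / Var(R_m) = 0.00669 / 0.01754 = 0.3814
E(R_Corwin) = R_f + β × MRP = 3.2564% + 0.3814 × 8.3133% = 6.43%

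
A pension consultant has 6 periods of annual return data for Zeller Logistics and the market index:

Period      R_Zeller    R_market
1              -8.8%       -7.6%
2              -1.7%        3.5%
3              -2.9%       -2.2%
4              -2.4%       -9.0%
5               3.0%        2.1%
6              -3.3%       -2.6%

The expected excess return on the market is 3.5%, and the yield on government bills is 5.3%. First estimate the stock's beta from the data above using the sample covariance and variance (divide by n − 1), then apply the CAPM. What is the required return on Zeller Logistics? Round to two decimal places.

Mean R_i = (-8.8 − 1.7 − 2.9 − 2.4 + 3.0 − 3.3) / 6 = -2.6833%
Mean R_m = (-7.6 + 3.5 − 2.2 − 9.0 + 2.1 − 2.6) / 6 = -2.6333%
Σ(R_i − R̄_i)(R_m − R̄_m) = 61.3933  ⇒  Cov = 61.3933 / 5 = 12.2787
Σ(R_m − R̄_m)² = 125.4133  ⇒  Var(R_m) = 125.4133 / 5 = 25.0827
β = Cov / Var(R_m) = 12.2787 / 25.0827 = 0.4895
E(R) = R_f + β × MRP = 5.3% + 0.4895 × 3.5% = 7.01%

7.01%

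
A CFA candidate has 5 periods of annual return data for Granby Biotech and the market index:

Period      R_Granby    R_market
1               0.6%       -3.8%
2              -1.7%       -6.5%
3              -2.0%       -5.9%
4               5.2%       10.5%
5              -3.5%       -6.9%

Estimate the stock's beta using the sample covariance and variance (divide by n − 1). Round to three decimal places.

Mean R_i = (0.6 − 1.7 − 2.0 + 5.2 − 3.5) / 5 = -0.2800%
Mean R_m = (-3.8 − 6.5 − 5.9 + 10.5 − 6.9) / 5 = -2.5200%
Σ(R_i − R̄_i)(R_m − R̄_m) = 95.7920  ⇒  Cov = 95.7920 / 4 = 23.9480
Σ(R_m − R̄_m)² = 217.6080  ⇒  Var(R_m) = 217.6080 / 4 = 54.4020
β = Cov / Var(R_m) = 23.9480 / 54.4020 = 0.4402

0.440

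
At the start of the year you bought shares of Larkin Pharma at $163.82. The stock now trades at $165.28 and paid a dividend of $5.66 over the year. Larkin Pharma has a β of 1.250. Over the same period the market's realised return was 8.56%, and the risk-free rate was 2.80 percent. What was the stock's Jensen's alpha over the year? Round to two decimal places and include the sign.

-5.65%

Realised HPR = (P1 + D1 − P0) / P0 = (165.28 + 5.66 − 163.82) / 163.82 = 7.12 / 163.82 = 4.3462%
MRP = 8.56% − 2.80% = 5.76%
CAPM required = R_f + β·MRP = 2.80% + 1.250 × 5.76% = 10.00000%
α = realised − required = 4.3462% − 10.00000% = -5.65%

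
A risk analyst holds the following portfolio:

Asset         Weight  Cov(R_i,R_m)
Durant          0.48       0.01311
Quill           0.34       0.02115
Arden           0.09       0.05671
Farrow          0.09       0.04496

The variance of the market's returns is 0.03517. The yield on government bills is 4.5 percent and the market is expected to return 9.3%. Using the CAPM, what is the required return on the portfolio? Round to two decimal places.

β_Durant = 0.01311 / 0.03517 = 0.3728
β_Quill = 0.02115 / 0.03517 = 0.6014
β_Arden = 0.05671 / 0.03517 = 1.6125
β_Farrow = 0.04496 / 0.03517 = 1.2784
β_P = Σ w_i β_i = 0.48×0.3728 + 0.34×0.6014 + 0.09×1.6125 + 0.09×1.2784 = 0.6436
MRP = 9.3% − 4.5% = 4.80%
E(R_P) = R_f + β_P × MRP = 4.5% + 0.6436 × 4.8% = 7.59%

7.59%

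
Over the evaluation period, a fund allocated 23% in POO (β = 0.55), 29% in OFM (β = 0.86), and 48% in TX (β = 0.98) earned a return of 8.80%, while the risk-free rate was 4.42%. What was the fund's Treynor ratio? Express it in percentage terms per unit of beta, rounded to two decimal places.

β_P = 0.23×0.55 + 0.29×0.86 + 0.48×0.98 = 0.8463
Treynor = (R_P − R_f) / β_P = (8.80% − 4.42%) / 0.8463 = 4.38% / 0.8463 = 5.18%

5.18%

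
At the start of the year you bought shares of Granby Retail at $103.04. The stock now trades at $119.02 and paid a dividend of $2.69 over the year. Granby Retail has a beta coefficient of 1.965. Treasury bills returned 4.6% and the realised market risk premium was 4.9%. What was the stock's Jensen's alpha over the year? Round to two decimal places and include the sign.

Realised HPR = (P1 + D1 − P0) / P0 = (119.02 + 2.69 − 103.04) / 103.04 = 18.67 / 103.04 = 18.1192%
CAPM required = R_f + β·MRP = 4.6% + 1.965 × 4.9% = 14.2285%
α = realised − required = 18.1192% − 14.2285% = +3.89%

+3.89%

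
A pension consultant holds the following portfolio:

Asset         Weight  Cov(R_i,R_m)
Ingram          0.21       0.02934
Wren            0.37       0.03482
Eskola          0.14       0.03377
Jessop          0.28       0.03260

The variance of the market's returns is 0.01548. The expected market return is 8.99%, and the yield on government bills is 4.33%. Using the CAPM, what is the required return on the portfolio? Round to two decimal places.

β_Ingram = 0.02934 / 0.01548 = 1.8953
β_Wren = 0.03482 / 0.01548 = 2.2494
β_Eskola = 0.03377 / 0.01548 = 2.1815
β_Jessop = 0.03260 / 0.01548 = 2.1059
β_P = Σ w_i β_i = 0.21×1.8953 + 0.37×2.2494 + 0.14×2.1815 + 0.28×2.1059 = 2.1254
MRP = 8.99% − 4.33% = 4.66%
E(R_P) = R_f + β_P × MRP = 4.33% + 2.1254 × 4.66% = 14.23%

14.23%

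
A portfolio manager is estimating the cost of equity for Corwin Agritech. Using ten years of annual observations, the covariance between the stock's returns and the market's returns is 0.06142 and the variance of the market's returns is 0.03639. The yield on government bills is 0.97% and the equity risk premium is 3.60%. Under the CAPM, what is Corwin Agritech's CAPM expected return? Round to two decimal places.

β = Cov(R_i, R_m) / Var(R_m) = 0.06142 / 0.03639 = 1.6878
E(R) = R_f + β × MRP = 0.97% + 1.6878 × 3.60% = 7.05%

7.05%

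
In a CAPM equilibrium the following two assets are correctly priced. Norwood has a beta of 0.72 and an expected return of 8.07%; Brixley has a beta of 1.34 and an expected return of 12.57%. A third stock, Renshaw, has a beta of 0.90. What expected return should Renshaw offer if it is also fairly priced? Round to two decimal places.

MRP (SML slope) = (12.57% − 8.07%) / (1.34 − 0.72) = 4.50% / 0.62 = 7.2581%
R_f (intercept) = 8.07% − 0.72 × 7.2581% = 2.8442%
E(R_Renshaw) = R_f + β × MRP = 2.8442% + 0.90 × 7.2581% = 9.38%

9.38%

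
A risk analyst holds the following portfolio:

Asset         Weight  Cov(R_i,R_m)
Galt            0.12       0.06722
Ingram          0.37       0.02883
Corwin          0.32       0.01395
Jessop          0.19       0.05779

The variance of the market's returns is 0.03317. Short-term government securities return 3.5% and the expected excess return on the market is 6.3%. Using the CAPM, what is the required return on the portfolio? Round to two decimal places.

9.99%

β_Galt = 0.06722 / 0.03317 = 2.0265
β_Ingram = 0.02883 / 0.03317 = 0.8692
β_Corwin = 0.01395 / 0.03317 = 0.4206
β_Jessop = 0.05779 / 0.03317 = 1.7422
β_P = Σ w_i β_i = 0.12×2.0265 + 0.37×0.8692 + 0.32×0.4206 + 0.19×1.7422 = 1.0304
E(R_P) = R_f + β_P × MRP = 3.5% + 1.0304 × 6.3% = 9.99%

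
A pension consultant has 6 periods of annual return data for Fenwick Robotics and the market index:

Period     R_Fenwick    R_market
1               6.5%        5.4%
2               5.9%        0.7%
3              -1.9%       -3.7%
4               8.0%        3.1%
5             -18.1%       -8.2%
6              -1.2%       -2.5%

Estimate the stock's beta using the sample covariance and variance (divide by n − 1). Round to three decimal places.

Mean R_i = (6.5 + 5.9 − 1.9 + 8.0 − 18.1 − 1.2) / 6 = -0.1333%
Mean R_m = (5.4 + 0.7 − 3.7 + 3.1 − 8.2 − 2.5) / 6 = -0.8667%
Σ(R_i − R̄_i)(R_m − R̄_m) = 221.7867  ⇒  Cov = 221.7867 / 5 = 44.3573
Σ(R_m − R̄_m)² = 121.9333  ⇒  Var(R_m) = 121.9333 / 5 = 24.3867
β = Cov / Var(R_m) = 44.3573 / 24.3867 = 1.8189

1.819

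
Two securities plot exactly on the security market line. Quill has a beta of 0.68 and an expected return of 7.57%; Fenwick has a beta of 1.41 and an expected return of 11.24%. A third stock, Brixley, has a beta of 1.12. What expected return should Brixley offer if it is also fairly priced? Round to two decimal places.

MRP (SML slope) = (11.24% − 7.57%) / (1.41 − 0.68) = 3.67% / 0.73 = 5.0274%
R_f (intercept) = 7.57% − 0.68 × 5.0274% = 4.1514%
E(R_Brixley) = R_f + β × MRP = 4.1514% + 1.12 × 5.0274% = 9.78%

9.78%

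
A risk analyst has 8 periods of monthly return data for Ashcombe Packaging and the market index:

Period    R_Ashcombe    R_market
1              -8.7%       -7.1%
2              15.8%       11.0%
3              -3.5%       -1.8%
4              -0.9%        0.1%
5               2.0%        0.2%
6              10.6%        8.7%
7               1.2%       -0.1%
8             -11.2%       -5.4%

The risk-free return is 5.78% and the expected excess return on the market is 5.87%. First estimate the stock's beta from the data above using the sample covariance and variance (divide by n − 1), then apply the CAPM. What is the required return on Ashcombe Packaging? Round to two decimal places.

Mean R_i = (-8.7 + 15.8 − 3.5 − 0.9 + 2.0 + 10.6 + 1.2 − 11.2) / 8 = 0.6625%
Mean R_m = (-7.1 + 11.0 − 1.8 + 0.1 + 0.2 + 8.7 − 0.1 − 5.4) / 8 = 0.7000%
Σ(R_i − R̄_i)(R_m − R̄_m) = 391.0500  ⇒  Cov = 391.0500 / 7 = 55.8643
Σ(R_m − R̄_m)² = 275.6400  ⇒  Var(R_m) = 275.6400 / 7 = 39.3771
β = Cov / Var(R_m) = 55.8643 / 39.3771 = 1.4187
E(R) = R_f + β × MRP = 5.78% + 1.4187 × 5.87% = 14.11%

14.11%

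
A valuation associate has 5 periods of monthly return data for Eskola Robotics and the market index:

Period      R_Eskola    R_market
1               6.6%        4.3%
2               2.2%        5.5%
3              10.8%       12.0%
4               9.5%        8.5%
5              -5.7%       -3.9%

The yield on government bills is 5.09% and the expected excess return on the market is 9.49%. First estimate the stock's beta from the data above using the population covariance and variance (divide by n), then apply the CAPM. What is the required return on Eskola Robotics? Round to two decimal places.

Mean R_i = (6.6 + 2.2 + 10.8 + 9.5 − 5.7) / 5 = 4.6800%
Mean R_m = (4.3 + 5.5 + 12.0 + 8.5 − 3.9) / 5 = 5.2800%
Σ(R_i − R̄_i)(R_m − R̄_m) = 149.5080  ⇒  Cov = 149.5080 / 5 = 29.9016
Σ(R_m − R̄_m)² = 140.8080  ⇒  Var(R_m) = 140.8080 / 5 = 28.1616
β = Cov / Var(R_m) = 29.9016 / 28.1616 = 1.0618
E(R) = R_f + β × MRP = 5.09% + 1.0618 × 9.49% = 15.17%

15.17%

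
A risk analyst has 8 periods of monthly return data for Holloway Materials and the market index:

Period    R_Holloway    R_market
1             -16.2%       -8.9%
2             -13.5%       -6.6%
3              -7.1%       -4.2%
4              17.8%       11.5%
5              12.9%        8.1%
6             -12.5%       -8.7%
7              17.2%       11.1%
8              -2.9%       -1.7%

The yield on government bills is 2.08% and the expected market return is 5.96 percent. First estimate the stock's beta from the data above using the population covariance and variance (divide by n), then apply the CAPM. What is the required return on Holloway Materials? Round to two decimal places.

8.38%

Mean R_i = (-16.2 − 13.5 − 7.1 + 17.8 + 12.9 − 12.5 + 17.2 − 2.9) / 8 = -0.5375%
Mean R_m = (-8.9 − 6.6 − 4.2 + 11.5 + 8.1 − 8.7 + 11.1 − 1.7) / 8 = 0.0750%
Σ(R_i − R̄_i)(R_m − R̄_m) = 877.2125  ⇒  Cov = 877.2125 / 8 = 109.6516
Σ(R_m − R̄_m)² = 540.0150  ⇒  Var(R_m) = 540.0150 / 8 = 67.5019
β = Cov / Var(R_m) = 109.6516 / 67.5019 = 1.6244
MRP = 5.96% − 2.08% = 3.88%
E(R) = R_f + β × MRP = 2.08% + 1.6244 × 3.88% = 8.38%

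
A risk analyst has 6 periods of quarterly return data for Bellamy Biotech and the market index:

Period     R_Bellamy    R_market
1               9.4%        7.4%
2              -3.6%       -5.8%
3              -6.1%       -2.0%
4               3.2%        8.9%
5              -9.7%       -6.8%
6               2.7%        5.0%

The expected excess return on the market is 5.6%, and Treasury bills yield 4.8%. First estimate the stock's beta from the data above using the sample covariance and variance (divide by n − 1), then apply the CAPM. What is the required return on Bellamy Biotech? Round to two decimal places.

9.92%

Mean R_i = (9.4 − 3.6 − 6.1 + 3.2 − 9.7 + 2.7) / 6 = -0.6833%
Mean R_m = (7.4 − 5.8 − 2.0 + 8.9 − 6.8 + 5.0) / 6 = 1.1167%
Σ(R_i − R̄_i)(R_m − R̄_m) = 215.1583  ⇒  Cov = 215.1583 / 5 = 43.0317
Σ(R_m − R̄_m)² = 235.3683  ⇒  Var(R_m) = 235.3683 / 5 = 47.0737
β = Cov / Var(R_m) = 43.0317 / 47.0737 = 0.9141
E(R) = R_f + β × MRP = 4.8% + 0.9141 × 5.6% = 9.92%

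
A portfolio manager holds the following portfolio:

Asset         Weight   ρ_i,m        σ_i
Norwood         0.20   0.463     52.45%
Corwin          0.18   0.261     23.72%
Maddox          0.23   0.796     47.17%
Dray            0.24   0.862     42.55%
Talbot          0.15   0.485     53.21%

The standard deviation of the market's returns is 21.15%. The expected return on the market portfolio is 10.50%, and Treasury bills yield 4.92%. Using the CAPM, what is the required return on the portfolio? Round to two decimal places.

β_Norwood = 0.463 × 52.45% / 21.15% = 1.1482
β_Corwin = 0.261 × 23.72% / 21.15% = 0.2927
β_Maddox = 0.796 × 47.17% / 21.15% = 1.7753
β_Dray = 0.862 × 42.55% / 21.15% = 1.7342
β_Talbot = 0.485 × 53.21% / 21.15% = 1.2202
β_P = Σ w_i β_i = 0.20×1.1482 + 0.18×0.2927 + 0.23×1.7753 + 0.24×1.7342 + 0.15×1.2202 = 1.2899
MRP = 10.50% − 4.92% = 5.58%
E(R_P) = R_f + β_P × MRP = 4.92% + 1.2899 × 5.58% = 12.12%

12.12%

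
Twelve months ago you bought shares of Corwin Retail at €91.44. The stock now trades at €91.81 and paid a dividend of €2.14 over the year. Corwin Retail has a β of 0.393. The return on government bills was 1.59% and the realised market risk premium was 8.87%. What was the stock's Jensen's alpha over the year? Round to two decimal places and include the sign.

Realised HPR = (P1 + D1 − P0) / P0 = (91.81 + 2.14 − 91.44) / 91.44 = 2.51 / 91.44 = 2.7450%
CAPM required = R_f + β·MRP = 1.59% + 0.393 × 8.87% = 5.07591%
α = realised − required = 2.7450% − 5.07591% = -2.33%

-2.33%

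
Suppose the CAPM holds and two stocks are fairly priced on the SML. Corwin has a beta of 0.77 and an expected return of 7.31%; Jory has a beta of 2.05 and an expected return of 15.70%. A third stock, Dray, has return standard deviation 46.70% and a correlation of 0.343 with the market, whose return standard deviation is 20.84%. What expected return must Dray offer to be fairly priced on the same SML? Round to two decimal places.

MRP = (15.70% − 7.31%) / (2.05 − 0.77) = 6.5547%
R_f = 7.31% − 0.77 × 6.5547% = 2.2629%
β_Dray = ρ·σ_i/σ_m = 0.343 × 46.70 / 20.84 = 0.7686
E(R_Dray) = R_f + β × MRP = 2.2629% + 0.7686 × 6.5547% = 7.30%

7.30%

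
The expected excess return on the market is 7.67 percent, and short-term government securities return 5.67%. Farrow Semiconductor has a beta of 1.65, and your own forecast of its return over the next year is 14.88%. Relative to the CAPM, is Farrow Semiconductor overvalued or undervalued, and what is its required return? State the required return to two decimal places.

Overvalued; required return 18.33%

Required return = R_f + β·MRP = 5.67% + 1.65 × 7.67% = 18.33%
Forecast 14.88% < required 18.33% → the stock plots below the SML → overvalued.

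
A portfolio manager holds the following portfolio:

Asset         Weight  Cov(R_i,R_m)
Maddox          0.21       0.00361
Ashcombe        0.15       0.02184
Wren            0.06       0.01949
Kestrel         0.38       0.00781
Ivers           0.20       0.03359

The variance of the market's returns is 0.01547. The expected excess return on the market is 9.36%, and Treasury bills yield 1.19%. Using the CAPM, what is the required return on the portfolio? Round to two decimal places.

10.20%

β_Maddox = 0.00361 / 0.01547 = 0.2334
β_Ashcombe = 0.02184 / 0.01547 = 1.4118
β_Wren = 0.01949 / 0.01547 = 1.2599
β_Kestrel = 0.00781 / 0.01547 = 0.5048
β_Ivers = 0.03359 / 0.01547 = 2.1713
β_P = Σ w_i β_i = 0.21×0.2334 + 0.15×1.4118 + 0.06×1.2599 + 0.38×0.5048 + 0.20×2.1713 = 0.9625
E(R_P) = R_f + β_P × MRP = 1.19% + 0.9625 × 9.36% = 10.20%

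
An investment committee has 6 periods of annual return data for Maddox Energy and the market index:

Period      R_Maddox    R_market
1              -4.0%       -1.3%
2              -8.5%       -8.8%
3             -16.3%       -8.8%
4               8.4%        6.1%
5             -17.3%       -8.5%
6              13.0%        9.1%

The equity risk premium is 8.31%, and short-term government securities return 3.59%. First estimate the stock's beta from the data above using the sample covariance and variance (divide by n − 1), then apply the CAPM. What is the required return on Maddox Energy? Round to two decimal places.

16.15%

Mean R_i = (-4.0 − 8.5 − 16.3 + 8.4 − 17.3 + 13.0) / 6 = -4.1167%
Mean R_m = (-1.3 − 8.8 − 8.8 + 6.1 − 8.5 + 9.1) / 6 = -2.0333%
Σ(R_i − R̄_i)(R_m − R̄_m) = 489.8067  ⇒  Cov = 489.8067 / 5 = 97.9613
Σ(R_m − R̄_m)² = 324.0333  ⇒  Var(R_m) = 324.0333 / 5 = 64.8067
β = Cov / Var(R_m) = 97.9613 / 64.8067 = 1.5116
E(R) = R_f + β × MRP = 3.59% + 1.5116 × 8.31% = 16.15%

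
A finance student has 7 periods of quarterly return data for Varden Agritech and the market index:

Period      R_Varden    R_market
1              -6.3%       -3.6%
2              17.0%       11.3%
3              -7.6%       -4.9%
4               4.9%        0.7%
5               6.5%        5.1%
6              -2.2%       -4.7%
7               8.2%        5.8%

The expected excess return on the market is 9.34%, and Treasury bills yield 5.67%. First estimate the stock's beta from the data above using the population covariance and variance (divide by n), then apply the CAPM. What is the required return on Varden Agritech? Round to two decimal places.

Mean R_i = (-6.3 + 17.0 − 7.6 + 4.9 + 6.5 − 2.2 + 8.2) / 7 = 2.9286%
Mean R_m = (-3.6 + 11.3 − 4.9 + 0.7 + 5.1 − 4.7 + 5.8) / 7 = 1.3857%
Σ(R_i − R̄_i)(R_m − R̄_m) = 318.0929  ⇒  Cov = 318.0929 / 7 = 45.4418
Σ(R_m − R̄_m)² = 233.4486  ⇒  Var(R_m) = 233.4486 / 7 = 33.3498
β = Cov / Var(R_m) = 45.4418 / 33.3498 = 1.3626
E(R) = R_f + β × MRP = 5.67% + 1.3626 × 9.34% = 18.40%

18.40%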